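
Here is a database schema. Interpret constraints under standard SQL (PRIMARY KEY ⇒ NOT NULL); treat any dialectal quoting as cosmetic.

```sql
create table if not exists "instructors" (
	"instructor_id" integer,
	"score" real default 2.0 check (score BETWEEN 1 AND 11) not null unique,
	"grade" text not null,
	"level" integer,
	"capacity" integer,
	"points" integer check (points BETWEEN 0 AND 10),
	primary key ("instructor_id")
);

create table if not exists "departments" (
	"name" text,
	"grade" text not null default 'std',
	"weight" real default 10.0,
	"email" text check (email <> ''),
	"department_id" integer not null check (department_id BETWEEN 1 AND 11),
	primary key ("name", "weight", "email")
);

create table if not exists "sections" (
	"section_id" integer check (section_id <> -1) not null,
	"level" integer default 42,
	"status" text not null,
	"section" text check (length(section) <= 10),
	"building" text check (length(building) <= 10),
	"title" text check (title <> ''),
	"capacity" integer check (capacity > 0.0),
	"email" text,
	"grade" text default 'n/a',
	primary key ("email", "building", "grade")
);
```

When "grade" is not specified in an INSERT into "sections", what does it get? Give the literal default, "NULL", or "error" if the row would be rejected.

'n/a'

grade has an explicit DEFAULT 'n/a'.
When the column is omitted from an INSERT, that default is used.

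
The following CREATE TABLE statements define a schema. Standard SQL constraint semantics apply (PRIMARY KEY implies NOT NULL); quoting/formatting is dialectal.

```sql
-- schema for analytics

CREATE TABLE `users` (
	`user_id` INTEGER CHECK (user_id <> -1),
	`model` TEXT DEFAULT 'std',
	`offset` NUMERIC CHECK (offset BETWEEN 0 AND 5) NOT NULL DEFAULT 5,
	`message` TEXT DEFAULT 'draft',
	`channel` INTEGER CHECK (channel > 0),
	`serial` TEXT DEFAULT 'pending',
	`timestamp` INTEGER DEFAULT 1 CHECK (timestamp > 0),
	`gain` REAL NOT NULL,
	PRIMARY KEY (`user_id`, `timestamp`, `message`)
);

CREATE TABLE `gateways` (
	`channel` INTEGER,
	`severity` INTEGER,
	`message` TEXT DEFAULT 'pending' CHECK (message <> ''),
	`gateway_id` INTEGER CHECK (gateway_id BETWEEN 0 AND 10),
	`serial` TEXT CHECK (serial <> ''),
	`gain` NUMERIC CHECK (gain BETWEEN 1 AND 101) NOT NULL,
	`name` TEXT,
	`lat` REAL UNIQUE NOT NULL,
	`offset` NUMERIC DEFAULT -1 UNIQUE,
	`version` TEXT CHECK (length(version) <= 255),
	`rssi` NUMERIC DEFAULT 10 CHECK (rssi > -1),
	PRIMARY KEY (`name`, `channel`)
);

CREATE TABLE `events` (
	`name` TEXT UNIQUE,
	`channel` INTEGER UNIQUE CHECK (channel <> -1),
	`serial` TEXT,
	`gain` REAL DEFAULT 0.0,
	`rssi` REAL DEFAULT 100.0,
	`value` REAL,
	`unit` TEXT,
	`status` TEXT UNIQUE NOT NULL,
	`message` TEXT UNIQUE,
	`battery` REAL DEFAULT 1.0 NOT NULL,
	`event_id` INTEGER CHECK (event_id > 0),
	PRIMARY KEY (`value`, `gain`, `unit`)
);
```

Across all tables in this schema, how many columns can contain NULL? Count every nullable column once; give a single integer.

16

users: 3 nullable (model, channel, serial — PK (user_id, timestamp, message) and explicit NOT NULL columns excluded).
gateways: 7 nullable (severity, message, gateway_id, serial, offset, version, rssi — PK (name, channel) and explicit NOT NULL columns excluded).
events: 6 nullable (name, channel, serial, rssi, message, event_id — PK (value, gain, unit) and explicit NOT NULL columns excluded).
Total: 3 + 7 + 6 = 16.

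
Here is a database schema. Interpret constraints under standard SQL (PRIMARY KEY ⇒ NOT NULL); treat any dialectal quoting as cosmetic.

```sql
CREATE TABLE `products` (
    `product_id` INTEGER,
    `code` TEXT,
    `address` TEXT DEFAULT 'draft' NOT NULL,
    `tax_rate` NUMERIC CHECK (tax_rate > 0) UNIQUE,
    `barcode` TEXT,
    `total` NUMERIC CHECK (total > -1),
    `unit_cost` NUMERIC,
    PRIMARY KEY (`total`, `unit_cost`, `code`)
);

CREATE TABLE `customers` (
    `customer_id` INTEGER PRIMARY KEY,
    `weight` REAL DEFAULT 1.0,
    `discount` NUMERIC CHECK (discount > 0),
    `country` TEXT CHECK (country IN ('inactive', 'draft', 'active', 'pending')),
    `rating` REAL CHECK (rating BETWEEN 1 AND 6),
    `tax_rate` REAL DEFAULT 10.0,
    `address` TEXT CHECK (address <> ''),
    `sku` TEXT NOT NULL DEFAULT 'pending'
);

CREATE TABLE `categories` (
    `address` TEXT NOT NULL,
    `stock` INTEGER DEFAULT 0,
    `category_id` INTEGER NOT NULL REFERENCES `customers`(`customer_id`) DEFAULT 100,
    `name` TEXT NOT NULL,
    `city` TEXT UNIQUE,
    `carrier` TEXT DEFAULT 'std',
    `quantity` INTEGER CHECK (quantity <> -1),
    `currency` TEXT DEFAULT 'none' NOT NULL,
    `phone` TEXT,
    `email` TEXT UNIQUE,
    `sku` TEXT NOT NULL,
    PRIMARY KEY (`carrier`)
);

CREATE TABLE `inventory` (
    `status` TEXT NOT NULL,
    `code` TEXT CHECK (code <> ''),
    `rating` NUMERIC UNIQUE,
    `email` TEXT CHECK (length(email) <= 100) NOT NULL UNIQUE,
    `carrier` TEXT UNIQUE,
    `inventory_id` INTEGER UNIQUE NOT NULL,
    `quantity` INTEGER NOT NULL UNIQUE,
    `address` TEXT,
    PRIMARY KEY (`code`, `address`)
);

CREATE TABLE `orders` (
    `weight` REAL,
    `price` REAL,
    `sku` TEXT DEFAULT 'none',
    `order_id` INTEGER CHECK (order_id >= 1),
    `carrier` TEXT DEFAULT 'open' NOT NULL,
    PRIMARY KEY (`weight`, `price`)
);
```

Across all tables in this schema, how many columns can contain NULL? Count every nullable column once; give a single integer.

18

products: 3 nullable (product_id, tax_rate, barcode — PK (total, unit_cost, code) and explicit NOT NULL columns excluded).
customers: 6 nullable (weight, discount, country, rating, tax_rate, address — PK (customer_id) and explicit NOT NULL columns excluded).
categories: 5 nullable (stock, city, quantity, phone, email — PK (carrier) and explicit NOT NULL columns excluded).
inventory: 2 nullable (rating, carrier — PK (code, address) and explicit NOT NULL columns excluded).
orders: 2 nullable (sku, order_id — PK (weight, price) and explicit NOT NULL columns excluded).
Total: 3 + 6 + 5 + 2 + 2 = 18.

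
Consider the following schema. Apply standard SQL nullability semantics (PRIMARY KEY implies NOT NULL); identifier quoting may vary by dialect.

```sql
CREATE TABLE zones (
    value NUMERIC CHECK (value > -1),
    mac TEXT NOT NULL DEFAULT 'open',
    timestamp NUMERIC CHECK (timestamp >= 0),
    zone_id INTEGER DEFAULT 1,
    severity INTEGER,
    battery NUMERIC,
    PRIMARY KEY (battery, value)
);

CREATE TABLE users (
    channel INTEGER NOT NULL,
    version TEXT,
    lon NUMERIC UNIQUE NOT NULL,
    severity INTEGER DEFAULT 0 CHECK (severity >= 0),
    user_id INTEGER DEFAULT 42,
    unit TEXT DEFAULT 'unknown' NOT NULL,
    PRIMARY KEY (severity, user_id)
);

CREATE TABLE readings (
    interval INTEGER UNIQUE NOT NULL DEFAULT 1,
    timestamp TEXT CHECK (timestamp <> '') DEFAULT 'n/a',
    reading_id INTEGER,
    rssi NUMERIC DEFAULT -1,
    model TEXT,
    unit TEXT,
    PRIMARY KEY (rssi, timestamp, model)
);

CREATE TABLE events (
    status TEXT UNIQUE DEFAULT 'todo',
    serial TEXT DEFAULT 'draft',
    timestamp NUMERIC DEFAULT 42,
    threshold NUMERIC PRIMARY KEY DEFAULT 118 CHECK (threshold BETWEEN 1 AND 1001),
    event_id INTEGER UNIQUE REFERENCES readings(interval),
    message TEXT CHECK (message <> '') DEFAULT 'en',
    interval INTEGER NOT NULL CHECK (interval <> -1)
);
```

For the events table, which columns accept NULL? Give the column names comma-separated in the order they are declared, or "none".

- status: UNIQUE does not imply NOT NULL → nullable.
- serial: DEFAULT only fills an omitted column; an explicit NULL is still allowed → nullable.
- timestamp: DEFAULT only fills an omitted column; an explicit NULL is still allowed → nullable.
- threshold: part of the PRIMARY KEY, which implies NOT NULL → not nullable.
- event_id: a foreign key column may be NULL unless separately constrained → nullable.
- message: CHECK does not forbid NULL (a CHECK constraint passes when its expression is NULL) → nullable.
- interval: declared NOT NULL → not nullable.

status, serial, timestamp, event_id, message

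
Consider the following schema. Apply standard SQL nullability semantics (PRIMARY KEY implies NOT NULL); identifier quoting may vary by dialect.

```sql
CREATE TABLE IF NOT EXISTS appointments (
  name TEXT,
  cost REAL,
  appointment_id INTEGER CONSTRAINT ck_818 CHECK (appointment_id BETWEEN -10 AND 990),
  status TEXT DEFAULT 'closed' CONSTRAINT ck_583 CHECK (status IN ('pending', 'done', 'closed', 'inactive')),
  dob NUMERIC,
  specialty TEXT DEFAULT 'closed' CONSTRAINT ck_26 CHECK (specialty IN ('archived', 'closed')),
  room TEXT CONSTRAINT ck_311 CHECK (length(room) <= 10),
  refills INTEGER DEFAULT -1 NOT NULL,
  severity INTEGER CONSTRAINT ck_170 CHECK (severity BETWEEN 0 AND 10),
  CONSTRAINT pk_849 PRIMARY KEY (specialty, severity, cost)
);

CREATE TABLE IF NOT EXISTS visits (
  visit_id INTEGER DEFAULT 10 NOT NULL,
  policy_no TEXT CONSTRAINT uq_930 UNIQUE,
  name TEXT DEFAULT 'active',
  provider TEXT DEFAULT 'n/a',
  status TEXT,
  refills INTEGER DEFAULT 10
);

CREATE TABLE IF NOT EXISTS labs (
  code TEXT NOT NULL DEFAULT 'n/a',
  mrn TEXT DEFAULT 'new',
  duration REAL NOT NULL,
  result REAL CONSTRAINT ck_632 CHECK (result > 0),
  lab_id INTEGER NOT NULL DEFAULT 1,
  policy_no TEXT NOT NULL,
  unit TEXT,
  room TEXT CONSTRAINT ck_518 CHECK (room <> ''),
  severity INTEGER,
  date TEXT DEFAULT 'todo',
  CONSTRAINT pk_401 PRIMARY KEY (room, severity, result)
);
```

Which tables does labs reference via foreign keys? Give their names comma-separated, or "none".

none

No column in labs has a REFERENCES clause.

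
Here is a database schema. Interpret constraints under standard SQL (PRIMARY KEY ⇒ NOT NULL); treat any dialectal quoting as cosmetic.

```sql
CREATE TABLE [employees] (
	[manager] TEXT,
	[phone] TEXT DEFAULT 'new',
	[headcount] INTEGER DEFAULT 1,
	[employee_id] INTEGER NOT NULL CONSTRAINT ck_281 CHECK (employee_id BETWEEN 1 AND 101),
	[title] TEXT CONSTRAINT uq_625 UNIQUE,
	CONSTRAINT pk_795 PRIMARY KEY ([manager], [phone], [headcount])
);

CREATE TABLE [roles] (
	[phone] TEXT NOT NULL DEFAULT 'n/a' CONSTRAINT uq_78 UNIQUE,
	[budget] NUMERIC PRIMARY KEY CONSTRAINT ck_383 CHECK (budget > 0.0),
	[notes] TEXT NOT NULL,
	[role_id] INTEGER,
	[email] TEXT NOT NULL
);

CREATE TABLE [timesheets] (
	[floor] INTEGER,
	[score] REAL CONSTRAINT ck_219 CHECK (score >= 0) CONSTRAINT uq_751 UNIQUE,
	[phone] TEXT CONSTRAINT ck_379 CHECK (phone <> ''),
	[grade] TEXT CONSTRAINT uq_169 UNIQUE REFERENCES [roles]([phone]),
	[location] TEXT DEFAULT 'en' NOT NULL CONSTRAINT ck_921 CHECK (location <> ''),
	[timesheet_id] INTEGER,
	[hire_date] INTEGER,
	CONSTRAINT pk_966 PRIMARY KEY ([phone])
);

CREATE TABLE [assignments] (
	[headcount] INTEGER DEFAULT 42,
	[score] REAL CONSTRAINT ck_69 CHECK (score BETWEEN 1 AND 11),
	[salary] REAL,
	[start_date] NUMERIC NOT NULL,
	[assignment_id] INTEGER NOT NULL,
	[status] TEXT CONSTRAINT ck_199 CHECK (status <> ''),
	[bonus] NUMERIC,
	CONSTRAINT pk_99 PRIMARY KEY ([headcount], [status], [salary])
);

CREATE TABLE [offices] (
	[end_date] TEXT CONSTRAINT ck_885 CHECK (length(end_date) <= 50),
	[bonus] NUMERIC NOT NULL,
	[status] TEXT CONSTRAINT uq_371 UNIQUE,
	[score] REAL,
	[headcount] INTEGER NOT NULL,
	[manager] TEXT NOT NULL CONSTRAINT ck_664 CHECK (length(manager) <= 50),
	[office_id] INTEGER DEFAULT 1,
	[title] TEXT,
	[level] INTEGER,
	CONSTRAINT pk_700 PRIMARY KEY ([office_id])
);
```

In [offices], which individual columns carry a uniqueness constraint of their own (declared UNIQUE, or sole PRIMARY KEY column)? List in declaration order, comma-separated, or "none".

- end_date: no UNIQUE or single-column PK constraint.
- bonus: no UNIQUE or single-column PK constraint.
- status: declared UNIQUE → unique.
- score: no UNIQUE or single-column PK constraint.
- headcount: no UNIQUE or single-column PK constraint.
- manager: no UNIQUE or single-column PK constraint.
- office_id: single-column PRIMARY KEY → unique.
- title: no UNIQUE or single-column PK constraint.
- level: no UNIQUE or single-column PK constraint.

status, office_id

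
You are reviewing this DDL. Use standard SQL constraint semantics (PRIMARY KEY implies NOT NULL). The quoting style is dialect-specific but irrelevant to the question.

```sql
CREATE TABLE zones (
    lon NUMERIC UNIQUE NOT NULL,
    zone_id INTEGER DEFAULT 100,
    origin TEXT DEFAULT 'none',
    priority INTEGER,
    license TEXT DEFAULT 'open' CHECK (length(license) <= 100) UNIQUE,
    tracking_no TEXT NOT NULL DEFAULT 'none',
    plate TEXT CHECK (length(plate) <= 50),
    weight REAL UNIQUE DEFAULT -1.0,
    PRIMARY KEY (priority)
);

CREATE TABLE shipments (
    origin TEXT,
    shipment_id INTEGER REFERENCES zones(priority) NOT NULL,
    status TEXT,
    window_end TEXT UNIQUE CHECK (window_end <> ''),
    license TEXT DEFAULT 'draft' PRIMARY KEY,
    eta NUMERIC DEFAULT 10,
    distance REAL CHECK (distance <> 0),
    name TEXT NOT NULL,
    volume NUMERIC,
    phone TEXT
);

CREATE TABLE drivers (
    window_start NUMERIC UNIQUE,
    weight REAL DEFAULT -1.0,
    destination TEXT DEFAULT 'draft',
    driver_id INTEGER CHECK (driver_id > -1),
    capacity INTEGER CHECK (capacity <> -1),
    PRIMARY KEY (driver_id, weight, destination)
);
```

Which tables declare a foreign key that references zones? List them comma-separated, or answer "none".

- shipments.shipment_id references zones(priority).

shipments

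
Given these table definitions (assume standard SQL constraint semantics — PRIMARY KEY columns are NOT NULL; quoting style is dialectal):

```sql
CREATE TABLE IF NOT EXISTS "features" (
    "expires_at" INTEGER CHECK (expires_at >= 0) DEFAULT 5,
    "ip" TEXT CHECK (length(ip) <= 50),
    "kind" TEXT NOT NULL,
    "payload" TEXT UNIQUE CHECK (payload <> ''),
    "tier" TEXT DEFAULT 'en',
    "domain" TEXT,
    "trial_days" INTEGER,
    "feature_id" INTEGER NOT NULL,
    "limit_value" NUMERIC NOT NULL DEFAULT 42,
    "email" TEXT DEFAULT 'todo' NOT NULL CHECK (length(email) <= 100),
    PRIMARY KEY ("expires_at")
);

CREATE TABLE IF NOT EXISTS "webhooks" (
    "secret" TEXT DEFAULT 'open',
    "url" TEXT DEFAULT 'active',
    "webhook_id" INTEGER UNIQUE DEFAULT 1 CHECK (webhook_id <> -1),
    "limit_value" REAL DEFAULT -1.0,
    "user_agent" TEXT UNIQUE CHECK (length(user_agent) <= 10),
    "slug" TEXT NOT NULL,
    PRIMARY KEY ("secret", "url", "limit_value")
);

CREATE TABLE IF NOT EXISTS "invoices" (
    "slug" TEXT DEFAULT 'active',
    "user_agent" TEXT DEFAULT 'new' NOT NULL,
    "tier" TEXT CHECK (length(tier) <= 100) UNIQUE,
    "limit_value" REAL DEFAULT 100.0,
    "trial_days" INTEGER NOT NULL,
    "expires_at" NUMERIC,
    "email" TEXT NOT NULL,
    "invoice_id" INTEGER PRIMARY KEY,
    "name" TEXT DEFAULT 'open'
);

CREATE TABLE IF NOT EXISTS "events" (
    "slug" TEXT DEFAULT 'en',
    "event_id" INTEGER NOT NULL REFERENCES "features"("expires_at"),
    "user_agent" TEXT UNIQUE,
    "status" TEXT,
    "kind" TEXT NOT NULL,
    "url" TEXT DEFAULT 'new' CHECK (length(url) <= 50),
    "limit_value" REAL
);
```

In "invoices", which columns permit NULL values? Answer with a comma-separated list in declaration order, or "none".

- slug: DEFAULT only fills an omitted column; an explicit NULL is still allowed → nullable.
- user_agent: declared NOT NULL → not nullable.
- tier: CHECK does not forbid NULL (a CHECK constraint passes when its expression is NULL) → nullable.
- limit_value: DEFAULT only fills an omitted column; an explicit NULL is still allowed → nullable.
- trial_days: declared NOT NULL → not nullable.
- expires_at: no NOT NULL constraint applies → nullable.
- email: declared NOT NULL → not nullable.
- invoice_id: part of the PRIMARY KEY, which implies NOT NULL → not nullable.
- name: DEFAULT only fills an omitted column; an explicit NULL is still allowed → nullable.

slug, tier, limit_value, expires_at, name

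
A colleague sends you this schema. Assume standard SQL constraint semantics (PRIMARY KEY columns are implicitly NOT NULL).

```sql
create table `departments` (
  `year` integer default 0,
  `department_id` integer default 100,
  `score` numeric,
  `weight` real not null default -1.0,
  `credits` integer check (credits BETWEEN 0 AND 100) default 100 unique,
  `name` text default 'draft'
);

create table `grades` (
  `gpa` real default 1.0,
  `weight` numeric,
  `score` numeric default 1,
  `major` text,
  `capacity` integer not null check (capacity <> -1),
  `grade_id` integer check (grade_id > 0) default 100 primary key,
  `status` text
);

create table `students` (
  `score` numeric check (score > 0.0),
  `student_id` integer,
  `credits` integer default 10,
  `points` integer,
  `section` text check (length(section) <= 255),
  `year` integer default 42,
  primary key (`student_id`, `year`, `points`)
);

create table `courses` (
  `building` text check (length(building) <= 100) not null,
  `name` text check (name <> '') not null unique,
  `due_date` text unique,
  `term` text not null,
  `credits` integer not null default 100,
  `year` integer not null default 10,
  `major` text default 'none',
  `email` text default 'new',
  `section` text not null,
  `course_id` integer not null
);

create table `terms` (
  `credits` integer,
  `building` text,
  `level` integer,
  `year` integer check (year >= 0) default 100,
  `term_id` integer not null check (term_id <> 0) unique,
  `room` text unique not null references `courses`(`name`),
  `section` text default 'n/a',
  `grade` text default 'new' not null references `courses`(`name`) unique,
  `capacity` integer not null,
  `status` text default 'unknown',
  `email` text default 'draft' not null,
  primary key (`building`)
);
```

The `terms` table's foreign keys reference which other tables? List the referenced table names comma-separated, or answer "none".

courses

- room REFERENCES courses(name).
- grade REFERENCES courses(name).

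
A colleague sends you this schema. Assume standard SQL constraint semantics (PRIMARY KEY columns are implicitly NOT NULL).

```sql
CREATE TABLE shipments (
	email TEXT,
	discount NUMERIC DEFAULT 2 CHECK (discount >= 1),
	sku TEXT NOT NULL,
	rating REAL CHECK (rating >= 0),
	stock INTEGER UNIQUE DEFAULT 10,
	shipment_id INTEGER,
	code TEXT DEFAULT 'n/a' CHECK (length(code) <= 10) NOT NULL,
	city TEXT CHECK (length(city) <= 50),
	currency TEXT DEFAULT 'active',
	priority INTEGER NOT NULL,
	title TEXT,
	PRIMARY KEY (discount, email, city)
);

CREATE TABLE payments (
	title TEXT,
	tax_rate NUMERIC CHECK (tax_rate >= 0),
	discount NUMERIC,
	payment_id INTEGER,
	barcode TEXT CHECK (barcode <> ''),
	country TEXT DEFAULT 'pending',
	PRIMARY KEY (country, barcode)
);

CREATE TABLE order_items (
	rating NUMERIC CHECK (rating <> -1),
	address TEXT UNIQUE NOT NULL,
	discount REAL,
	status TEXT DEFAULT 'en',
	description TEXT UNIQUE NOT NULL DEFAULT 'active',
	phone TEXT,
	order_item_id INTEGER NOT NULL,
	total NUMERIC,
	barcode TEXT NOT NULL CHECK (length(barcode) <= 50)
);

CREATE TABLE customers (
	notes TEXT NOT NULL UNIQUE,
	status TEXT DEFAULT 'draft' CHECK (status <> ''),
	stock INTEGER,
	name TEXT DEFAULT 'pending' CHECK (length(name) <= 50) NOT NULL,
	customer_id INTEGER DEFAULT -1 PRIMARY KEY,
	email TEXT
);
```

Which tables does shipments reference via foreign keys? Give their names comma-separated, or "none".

none

No column in shipments has a REFERENCES clause.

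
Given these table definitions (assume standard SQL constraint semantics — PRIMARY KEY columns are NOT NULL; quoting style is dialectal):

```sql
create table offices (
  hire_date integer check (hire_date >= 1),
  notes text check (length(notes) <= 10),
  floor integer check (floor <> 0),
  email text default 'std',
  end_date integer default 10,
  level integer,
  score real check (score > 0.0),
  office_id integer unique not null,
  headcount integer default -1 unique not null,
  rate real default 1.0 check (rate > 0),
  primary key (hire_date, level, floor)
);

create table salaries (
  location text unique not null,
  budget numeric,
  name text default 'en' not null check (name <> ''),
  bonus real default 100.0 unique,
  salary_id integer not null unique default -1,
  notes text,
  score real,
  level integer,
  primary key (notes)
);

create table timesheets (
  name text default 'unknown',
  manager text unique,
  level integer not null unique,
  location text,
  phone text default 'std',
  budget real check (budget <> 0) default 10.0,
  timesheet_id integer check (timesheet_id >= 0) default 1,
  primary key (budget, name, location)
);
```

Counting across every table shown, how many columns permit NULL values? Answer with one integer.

12

offices: 5 nullable (notes, email, end_date, score, rate — PK (hire_date, level, floor) and explicit NOT NULL columns excluded).
salaries: 4 nullable (budget, bonus, score, level — PK (notes) and explicit NOT NULL columns excluded).
timesheets: 3 nullable (manager, phone, timesheet_id — PK (budget, name, location) and explicit NOT NULL columns excluded).
Total: 5 + 4 + 3 = 12.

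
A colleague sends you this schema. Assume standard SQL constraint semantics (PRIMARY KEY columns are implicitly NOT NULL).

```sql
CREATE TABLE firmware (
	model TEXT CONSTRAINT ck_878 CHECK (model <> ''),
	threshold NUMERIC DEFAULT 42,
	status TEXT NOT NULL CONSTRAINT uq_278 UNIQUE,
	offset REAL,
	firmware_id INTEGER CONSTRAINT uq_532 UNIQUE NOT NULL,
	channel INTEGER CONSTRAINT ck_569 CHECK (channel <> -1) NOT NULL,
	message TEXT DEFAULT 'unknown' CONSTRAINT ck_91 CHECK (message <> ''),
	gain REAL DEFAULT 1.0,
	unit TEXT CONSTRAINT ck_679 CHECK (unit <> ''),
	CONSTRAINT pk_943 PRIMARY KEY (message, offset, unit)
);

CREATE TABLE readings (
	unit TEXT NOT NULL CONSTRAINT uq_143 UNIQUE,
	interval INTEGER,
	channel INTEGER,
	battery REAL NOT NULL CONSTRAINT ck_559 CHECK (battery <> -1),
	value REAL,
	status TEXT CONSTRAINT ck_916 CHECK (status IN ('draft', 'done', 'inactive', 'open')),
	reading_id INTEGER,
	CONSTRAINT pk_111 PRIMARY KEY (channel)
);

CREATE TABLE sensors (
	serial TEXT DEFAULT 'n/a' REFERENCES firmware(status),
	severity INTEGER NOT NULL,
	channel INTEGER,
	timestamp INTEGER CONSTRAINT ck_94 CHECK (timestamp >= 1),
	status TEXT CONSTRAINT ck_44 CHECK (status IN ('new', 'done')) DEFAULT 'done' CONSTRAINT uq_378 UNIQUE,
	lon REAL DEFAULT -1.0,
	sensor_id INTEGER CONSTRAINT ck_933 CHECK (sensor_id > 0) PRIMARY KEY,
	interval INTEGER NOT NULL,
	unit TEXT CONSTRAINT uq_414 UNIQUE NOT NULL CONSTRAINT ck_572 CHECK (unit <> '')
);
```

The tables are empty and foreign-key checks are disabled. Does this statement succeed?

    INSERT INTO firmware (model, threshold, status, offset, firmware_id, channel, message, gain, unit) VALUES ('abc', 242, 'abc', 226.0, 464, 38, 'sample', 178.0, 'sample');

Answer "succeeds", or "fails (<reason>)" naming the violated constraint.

succeeds

NOT NULL columns: channel is supplied; firmware_id is supplied; message is supplied; offset is supplied; status is supplied; unit is supplied.
CHECK constraints: 'abc' satisfies (model <> ''); 38 satisfies (channel <> -1); 'sample' satisfies (message <> ''); 'sample' satisfies (unit <> '').
No constraint is violated.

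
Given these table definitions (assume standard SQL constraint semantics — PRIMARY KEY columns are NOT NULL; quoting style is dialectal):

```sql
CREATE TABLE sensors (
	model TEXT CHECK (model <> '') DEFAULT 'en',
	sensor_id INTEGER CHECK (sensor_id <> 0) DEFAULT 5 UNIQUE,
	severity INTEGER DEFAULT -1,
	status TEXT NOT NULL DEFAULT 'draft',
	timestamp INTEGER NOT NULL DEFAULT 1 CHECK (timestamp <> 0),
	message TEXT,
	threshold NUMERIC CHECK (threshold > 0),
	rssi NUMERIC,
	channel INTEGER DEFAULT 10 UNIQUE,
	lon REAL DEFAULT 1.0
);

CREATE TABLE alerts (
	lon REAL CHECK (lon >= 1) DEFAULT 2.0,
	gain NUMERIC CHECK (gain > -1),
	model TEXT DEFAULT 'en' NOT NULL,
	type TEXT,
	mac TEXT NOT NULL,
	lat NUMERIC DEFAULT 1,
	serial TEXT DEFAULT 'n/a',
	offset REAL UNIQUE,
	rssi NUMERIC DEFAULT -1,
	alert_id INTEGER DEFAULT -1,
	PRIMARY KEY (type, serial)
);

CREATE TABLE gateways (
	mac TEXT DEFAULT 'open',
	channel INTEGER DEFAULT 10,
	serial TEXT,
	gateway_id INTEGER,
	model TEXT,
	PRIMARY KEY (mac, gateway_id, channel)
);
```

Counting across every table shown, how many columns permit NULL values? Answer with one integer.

16

sensors: 8 nullable (model, sensor_id, severity, message, threshold, rssi, channel, lon — PK none and explicit NOT NULL columns excluded).
alerts: 6 nullable (lon, gain, lat, offset, rssi, alert_id — PK (type, serial) and explicit NOT NULL columns excluded).
gateways: 2 nullable (serial, model — PK (mac, gateway_id, channel) and explicit NOT NULL columns excluded).
Total: 8 + 6 + 2 = 16.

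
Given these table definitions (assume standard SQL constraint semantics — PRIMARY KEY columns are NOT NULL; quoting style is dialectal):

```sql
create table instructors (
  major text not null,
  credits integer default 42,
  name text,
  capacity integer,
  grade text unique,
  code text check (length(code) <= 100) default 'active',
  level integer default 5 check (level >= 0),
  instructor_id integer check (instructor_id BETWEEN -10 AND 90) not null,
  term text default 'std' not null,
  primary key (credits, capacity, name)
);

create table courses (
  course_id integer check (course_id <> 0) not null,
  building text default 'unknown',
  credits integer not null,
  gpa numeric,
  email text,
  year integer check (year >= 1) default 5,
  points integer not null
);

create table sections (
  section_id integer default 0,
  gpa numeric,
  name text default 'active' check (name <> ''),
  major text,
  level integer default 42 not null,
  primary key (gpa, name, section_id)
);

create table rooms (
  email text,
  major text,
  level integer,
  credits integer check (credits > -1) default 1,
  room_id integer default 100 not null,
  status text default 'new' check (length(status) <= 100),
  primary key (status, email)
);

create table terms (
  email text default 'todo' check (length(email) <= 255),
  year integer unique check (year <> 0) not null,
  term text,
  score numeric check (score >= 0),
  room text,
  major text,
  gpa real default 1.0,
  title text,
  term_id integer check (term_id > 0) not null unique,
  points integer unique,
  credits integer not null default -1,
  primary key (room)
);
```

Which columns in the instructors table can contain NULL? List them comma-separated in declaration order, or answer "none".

- major: declared NOT NULL → not nullable.
- credits: part of the PRIMARY KEY, which implies NOT NULL → not nullable.
- name: part of the PRIMARY KEY, which implies NOT NULL → not nullable.
- capacity: part of the PRIMARY KEY, which implies NOT NULL → not nullable.
- grade: UNIQUE does not imply NOT NULL → nullable.
- code: CHECK does not forbid NULL (a CHECK constraint passes when its expression is NULL) → nullable.
- level: CHECK does not forbid NULL (a CHECK constraint passes when its expression is NULL) → nullable.
- instructor_id: declared NOT NULL → not nullable.
- term: declared NOT NULL → not nullable.

grade, code, level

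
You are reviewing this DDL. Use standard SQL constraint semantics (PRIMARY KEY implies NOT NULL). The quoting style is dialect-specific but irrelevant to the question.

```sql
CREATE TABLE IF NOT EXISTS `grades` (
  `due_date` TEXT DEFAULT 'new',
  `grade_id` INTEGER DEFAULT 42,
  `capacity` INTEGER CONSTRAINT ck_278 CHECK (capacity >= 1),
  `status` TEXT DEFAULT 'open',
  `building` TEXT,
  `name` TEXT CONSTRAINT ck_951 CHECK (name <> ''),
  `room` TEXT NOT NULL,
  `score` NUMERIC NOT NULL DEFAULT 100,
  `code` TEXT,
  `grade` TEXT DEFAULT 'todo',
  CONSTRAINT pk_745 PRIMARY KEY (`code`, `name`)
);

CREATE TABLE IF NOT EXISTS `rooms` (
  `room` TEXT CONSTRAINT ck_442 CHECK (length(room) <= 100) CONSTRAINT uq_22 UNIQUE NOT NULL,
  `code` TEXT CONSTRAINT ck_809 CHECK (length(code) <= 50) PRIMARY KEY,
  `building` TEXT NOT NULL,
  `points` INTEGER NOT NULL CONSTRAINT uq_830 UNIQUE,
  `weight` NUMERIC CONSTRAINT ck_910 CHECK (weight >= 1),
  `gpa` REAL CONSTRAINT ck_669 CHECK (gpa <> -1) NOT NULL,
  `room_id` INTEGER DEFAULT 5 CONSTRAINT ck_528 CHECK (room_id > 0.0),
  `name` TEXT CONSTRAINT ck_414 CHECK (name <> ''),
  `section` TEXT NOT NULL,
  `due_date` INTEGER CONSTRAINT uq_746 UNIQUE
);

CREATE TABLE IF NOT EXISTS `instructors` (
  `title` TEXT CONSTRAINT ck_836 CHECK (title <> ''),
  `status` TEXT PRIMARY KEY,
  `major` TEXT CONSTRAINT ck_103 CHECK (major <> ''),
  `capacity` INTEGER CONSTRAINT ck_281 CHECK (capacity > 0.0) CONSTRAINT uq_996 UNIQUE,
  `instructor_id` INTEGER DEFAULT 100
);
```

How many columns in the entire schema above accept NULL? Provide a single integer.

grades: 6 nullable (due_date, grade_id, capacity, status, building, grade — PK (code, name) and explicit NOT NULL columns excluded).
rooms: 4 nullable (weight, room_id, name, due_date — PK (code) and explicit NOT NULL columns excluded).
instructors: 4 nullable (title, major, capacity, instructor_id — PK (status) and explicit NOT NULL columns excluded).
Total: 6 + 4 + 4 = 14.

14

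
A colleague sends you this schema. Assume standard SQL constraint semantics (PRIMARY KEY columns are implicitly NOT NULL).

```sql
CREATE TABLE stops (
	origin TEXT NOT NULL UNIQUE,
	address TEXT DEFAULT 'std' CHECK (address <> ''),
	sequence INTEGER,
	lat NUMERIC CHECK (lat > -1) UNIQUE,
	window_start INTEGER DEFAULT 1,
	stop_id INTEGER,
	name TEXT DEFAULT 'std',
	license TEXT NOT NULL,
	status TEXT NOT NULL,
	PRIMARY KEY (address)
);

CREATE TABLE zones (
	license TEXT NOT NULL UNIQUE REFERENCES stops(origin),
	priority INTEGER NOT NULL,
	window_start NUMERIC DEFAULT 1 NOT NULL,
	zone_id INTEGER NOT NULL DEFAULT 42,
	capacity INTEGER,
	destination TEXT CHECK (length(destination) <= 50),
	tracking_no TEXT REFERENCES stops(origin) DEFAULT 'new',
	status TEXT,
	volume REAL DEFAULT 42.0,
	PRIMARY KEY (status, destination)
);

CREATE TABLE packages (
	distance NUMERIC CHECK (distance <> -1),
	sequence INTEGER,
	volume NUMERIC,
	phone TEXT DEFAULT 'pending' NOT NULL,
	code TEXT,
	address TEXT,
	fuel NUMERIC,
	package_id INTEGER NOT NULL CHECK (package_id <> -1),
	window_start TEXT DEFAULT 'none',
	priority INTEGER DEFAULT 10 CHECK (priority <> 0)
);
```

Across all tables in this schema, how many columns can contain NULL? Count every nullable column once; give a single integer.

16

stops: 5 nullable (sequence, lat, window_start, stop_id, name — PK (address) and explicit NOT NULL columns excluded).
zones: 3 nullable (capacity, tracking_no, volume — PK (status, destination) and explicit NOT NULL columns excluded).
packages: 8 nullable (distance, sequence, volume, code, address, fuel, window_start, priority — PK none and explicit NOT NULL columns excluded).
Total: 5 + 3 + 8 = 16.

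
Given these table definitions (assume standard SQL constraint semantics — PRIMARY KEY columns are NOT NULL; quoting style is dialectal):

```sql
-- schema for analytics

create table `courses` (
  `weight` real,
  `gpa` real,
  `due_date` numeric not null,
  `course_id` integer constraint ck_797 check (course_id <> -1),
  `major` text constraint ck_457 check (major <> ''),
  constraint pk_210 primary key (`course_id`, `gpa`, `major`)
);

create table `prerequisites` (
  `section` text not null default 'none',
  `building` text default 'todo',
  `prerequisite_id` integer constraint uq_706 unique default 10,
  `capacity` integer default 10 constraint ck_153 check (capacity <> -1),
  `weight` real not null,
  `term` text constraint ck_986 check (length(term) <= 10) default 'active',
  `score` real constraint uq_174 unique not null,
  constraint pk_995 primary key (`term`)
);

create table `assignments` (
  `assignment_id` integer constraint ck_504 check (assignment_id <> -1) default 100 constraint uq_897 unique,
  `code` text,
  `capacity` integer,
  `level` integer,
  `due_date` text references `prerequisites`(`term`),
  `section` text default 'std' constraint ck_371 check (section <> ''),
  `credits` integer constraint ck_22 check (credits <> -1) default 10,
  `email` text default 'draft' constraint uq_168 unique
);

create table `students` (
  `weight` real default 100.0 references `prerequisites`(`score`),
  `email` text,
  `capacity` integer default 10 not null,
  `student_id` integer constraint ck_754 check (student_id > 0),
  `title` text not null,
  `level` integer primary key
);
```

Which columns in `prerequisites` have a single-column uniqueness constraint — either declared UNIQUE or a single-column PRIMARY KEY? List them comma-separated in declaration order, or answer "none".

- section: no UNIQUE or single-column PK constraint.
- building: no UNIQUE or single-column PK constraint.
- prerequisite_id: declared UNIQUE → unique.
- capacity: no UNIQUE or single-column PK constraint.
- weight: no UNIQUE or single-column PK constraint.
- term: single-column PRIMARY KEY → unique.
- score: declared UNIQUE → unique.

prerequisite_id, term, score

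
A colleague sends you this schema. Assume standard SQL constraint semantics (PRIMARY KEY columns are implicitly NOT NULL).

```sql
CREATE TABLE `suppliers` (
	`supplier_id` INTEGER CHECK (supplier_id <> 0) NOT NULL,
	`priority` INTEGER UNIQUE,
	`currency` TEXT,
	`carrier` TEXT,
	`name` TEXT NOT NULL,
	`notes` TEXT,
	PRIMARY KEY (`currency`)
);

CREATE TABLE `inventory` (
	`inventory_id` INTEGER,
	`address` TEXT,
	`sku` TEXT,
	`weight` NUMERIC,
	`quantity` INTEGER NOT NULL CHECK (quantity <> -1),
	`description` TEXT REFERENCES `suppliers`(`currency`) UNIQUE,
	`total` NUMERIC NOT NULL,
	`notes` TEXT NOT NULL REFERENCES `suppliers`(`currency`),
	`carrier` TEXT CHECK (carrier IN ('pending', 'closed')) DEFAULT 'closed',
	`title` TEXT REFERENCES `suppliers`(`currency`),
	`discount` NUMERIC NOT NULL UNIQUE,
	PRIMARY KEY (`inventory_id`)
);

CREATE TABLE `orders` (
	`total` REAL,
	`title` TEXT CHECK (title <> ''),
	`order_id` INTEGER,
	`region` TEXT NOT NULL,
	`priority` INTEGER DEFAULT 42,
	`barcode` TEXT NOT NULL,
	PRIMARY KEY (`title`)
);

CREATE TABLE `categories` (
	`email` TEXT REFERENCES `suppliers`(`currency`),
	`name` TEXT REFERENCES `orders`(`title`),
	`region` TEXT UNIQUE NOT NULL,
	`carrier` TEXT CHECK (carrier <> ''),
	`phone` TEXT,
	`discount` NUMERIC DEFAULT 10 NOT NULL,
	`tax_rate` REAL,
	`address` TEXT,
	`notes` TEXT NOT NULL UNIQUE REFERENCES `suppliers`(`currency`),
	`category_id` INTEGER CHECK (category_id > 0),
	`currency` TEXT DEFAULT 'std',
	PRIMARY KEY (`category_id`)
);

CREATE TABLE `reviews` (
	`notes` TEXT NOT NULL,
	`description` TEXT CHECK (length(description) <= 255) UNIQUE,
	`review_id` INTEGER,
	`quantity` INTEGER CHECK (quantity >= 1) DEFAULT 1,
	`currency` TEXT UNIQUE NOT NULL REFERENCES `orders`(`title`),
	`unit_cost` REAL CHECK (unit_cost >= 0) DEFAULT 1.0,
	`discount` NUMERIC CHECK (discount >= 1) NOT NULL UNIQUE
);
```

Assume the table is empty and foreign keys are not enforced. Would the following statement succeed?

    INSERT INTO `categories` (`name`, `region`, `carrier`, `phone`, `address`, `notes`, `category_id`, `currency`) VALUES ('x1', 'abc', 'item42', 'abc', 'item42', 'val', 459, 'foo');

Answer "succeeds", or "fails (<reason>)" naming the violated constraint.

succeeds

NOT NULL columns: category_id is supplied; discount defaults to 10; notes is supplied; region is supplied.
CHECK constraints: 'item42' satisfies (carrier <> ''); 459 satisfies (category_id > 0).
No constraint is violated.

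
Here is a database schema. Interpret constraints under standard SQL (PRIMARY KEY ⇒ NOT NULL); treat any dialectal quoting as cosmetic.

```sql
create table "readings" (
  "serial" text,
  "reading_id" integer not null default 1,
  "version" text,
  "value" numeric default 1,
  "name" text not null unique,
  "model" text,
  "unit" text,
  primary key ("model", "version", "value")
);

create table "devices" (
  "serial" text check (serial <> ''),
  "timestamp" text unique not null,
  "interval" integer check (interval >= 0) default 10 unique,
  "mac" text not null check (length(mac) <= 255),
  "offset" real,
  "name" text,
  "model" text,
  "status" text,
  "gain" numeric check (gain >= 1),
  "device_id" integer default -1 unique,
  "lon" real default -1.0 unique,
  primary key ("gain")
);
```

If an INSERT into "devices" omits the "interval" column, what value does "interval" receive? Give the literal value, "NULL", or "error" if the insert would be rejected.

10

interval has an explicit DEFAULT 10.
When the column is omitted from an INSERT, that default is used.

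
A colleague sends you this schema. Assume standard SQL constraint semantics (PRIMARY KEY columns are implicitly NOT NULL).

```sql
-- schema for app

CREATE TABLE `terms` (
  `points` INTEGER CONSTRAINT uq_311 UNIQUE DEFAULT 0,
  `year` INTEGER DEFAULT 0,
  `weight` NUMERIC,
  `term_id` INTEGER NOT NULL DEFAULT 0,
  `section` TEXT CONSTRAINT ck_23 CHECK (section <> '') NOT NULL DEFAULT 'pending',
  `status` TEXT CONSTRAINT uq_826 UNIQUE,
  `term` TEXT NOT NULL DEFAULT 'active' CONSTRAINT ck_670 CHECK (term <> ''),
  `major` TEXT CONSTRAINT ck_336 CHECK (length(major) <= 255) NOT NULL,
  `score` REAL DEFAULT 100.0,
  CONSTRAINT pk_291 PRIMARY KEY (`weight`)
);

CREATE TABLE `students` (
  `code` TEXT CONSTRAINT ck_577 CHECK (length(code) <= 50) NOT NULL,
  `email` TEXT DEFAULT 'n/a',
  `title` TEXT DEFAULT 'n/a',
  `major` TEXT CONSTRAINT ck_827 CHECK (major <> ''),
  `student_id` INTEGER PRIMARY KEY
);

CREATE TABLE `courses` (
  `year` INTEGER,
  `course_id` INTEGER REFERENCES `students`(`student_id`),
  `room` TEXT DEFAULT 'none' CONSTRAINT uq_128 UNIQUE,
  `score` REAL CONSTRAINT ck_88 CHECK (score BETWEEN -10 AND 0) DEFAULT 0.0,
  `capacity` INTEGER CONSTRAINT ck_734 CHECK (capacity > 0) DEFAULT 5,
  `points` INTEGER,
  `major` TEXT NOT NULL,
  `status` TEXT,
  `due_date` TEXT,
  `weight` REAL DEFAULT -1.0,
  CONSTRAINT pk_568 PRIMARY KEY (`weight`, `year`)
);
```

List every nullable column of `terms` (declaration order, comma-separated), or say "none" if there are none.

points, year, status, score

- points: UNIQUE does not imply NOT NULL → nullable.
- year: DEFAULT only fills an omitted column; an explicit NULL is still allowed → nullable.
- weight: part of the PRIMARY KEY, which implies NOT NULL → not nullable.
- term_id: declared NOT NULL → not nullable.
- section: declared NOT NULL → not nullable.
- status: UNIQUE does not imply NOT NULL → nullable.
- term: declared NOT NULL → not nullable.
- major: declared NOT NULL → not nullable.
- score: DEFAULT only fills an omitted column; an explicit NULL is still allowed → nullable.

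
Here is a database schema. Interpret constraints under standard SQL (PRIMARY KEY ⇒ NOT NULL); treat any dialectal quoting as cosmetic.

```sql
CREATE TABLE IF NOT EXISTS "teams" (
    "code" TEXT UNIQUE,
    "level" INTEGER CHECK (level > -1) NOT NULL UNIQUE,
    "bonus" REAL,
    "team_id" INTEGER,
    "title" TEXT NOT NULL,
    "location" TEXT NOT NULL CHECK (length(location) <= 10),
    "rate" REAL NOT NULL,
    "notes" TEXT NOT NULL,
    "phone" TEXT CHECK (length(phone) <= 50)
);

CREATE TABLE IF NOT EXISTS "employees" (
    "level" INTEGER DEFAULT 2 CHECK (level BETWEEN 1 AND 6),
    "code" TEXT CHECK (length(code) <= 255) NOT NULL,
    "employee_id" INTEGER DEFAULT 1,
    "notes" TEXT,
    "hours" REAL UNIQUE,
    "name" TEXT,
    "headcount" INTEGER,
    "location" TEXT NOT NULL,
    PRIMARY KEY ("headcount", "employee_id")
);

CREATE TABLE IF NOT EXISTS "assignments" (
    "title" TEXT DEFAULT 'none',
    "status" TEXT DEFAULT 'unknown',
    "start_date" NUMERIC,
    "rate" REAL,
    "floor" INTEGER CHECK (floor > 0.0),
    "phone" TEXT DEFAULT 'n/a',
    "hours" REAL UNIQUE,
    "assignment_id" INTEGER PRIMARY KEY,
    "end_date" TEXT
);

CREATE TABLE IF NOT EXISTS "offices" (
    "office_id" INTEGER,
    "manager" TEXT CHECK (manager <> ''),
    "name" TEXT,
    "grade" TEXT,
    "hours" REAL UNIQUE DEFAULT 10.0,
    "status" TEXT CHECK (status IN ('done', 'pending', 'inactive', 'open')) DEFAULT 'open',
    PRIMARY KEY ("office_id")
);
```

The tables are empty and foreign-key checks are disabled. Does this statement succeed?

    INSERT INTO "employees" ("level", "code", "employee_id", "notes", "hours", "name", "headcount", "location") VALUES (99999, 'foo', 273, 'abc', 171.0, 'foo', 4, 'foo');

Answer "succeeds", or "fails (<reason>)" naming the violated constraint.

The value 99999 for level violates CHECK (level BETWEEN 1 AND 6).

fails (CHECK on level)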